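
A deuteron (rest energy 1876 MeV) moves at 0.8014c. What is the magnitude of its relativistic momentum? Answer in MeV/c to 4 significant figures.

p ≈ 2514 MeV/c

γ = 1/√(1 − 0.8014²) = 1.67188
p = γβm₀c = 1.67188 × 0.8014 × 1876 MeV/c = 2514 MeV/c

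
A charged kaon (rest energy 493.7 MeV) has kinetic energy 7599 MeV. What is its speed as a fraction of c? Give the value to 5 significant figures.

β ≈ 0.99814

γ = 1 + K/(m₀c²) = 1 + 7599/493.7 = 16.39194
β = √(1 − 1/γ²) = 0.99814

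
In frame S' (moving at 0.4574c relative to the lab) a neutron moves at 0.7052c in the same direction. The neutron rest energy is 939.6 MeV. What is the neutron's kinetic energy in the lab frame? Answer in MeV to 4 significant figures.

K ≈ 1031 MeV

u_lab = (0.7052 + 0.4574)/(1 + 0.7052×0.4574) = 0.8790538
γ = 1/√(1 − 0.8790538²) = 2.09766
K = (γ − 1)m₀c² = (2.09766 − 1) × 939.6 = 1.09766 × 939.6 = 1031 MeV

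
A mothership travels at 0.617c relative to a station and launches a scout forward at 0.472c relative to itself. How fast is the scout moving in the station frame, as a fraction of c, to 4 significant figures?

u ≈ 0.8434c

Compose boost 2: (0.472 + 0.617)/(1 + 0.472×0.617) = 1.089/1.29122 = 0.8434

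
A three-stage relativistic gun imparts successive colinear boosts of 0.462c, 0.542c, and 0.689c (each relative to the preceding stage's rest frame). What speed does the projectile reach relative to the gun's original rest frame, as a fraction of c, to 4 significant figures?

Compose boost 2: (0.542 + 0.462)/(1 + 0.542×0.462) = 1.004/1.25040 = 0.802940
Compose boost 3: (0.689 + 0.802940)/(1 + 0.689×0.802940) = 1.49194/1.55323 = 0.9605

u ≈ 0.9605c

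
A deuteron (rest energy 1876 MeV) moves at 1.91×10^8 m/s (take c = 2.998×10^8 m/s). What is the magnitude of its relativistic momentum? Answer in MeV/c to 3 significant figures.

p ≈ 1550 MeV/c

β = v/c = 1.91×10^8 / 2.998×10^8 = 0.63709
γ = 1/√(1 − 0.63709²) = 1.2974
p = γβm₀c = 1.2974 × 0.63709 × 1876 MeV/c = 1550 MeV/c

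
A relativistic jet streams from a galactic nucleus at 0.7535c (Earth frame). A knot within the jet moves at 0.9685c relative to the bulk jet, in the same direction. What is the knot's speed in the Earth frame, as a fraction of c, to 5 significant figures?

Relativistic velocity addition: u = (u' + v)/(1 + u'v/c²)
= (0.9685 + 0.7535)/(1 + 0.9685×0.7535) = 1.7220/1.729765 = 0.99551

u ≈ 0.99551c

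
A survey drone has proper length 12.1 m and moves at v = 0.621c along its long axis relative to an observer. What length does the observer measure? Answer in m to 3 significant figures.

L ≈ 9.48 m

γ = 1/√(1 − 0.621²) = 1.2758
Length contraction: L = L₀/γ = 12.1/1.2758 = 9.48 m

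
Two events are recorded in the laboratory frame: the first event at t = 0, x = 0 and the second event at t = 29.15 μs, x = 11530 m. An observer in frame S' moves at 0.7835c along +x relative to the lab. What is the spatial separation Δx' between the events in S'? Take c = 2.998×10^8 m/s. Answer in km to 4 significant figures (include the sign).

Δx' ≈ 7.536 km

γ = 1/√(1 − 0.7835²) = 1.60929
Δx' = γ(Δx − vΔt) = 1.60929 × (11530 m − 0.7835×(2.998×10^8 m/s)×29.15×10^-6 s)
= 1.60929 × (4682.86 m) = 7.536 km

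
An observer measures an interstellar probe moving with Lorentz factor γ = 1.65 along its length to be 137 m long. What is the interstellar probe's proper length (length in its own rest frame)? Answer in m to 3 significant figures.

γ = 1.65 (given)
L₀ = γL = 1.65 × 137 = 226 m

L₀ ≈ 226 m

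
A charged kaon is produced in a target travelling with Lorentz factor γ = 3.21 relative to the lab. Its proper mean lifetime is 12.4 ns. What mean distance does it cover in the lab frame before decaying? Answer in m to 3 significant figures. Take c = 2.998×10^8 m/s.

β = √(1 − 1/γ²) = √(1 − 1/3.21²) = 0.95024
Dilated lifetime: Δt = γτ₀ = 3.21 × 12.4 ns = 39.804 ns
d = vΔt = 0.95024c × 39.804 ns = 2.8488×10^8 m/s × 3.9804×10^-8 s = 11.3 m

d ≈ 11.3 m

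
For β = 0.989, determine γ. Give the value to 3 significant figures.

γ ≈ 6.76

γ = 1/√(1 − β²) = 1/√(1 − 0.989²) = 1/√(0.021879) = 6.76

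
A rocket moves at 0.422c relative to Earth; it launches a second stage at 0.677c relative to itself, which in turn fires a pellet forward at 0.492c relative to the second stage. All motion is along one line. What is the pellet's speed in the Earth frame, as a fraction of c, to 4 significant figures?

u ≈ 0.9481c

Compose boost 2: (0.677 + 0.422)/(1 + 0.677×0.422) = 1.099/1.28569 = 0.854791
Compose boost 3: (0.492 + 0.854791)/(1 + 0.492×0.854791) = 1.34679/1.42056 = 0.9481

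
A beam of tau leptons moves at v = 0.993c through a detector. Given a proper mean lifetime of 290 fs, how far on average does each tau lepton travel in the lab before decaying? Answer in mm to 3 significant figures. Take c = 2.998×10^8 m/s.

d ≈ 0.731 mm

γ = 1/√(1 − 0.993²) = 8.4664
Dilated lifetime: Δt = γτ₀ = 8.4664 × 290 fs = 2455.2 fs
d = vΔt = 0.993c × 2455.2 fs = 2.9770×10^8 m/s × 2.4552×10^-12 s = 0.731 mm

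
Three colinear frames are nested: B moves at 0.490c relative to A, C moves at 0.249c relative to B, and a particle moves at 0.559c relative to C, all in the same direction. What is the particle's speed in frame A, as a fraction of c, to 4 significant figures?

u ≈ 0.8900c

Compose boost 2: (0.249 + 0.490)/(1 + 0.249×0.490) = 0.7390/1.12201 = 0.658639
Compose boost 3: (0.559 + 0.658639)/(1 + 0.559×0.658639) = 1.21764/1.36818 = 0.8900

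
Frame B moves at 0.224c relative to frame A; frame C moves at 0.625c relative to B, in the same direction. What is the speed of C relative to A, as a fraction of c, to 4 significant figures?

u ≈ 0.7447c

Compose boost 2: (0.625 + 0.224)/(1 + 0.625×0.224) = 0.8490/1.14000 = 0.7447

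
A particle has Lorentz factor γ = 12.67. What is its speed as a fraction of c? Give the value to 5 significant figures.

β = √(1 − 1/γ²) = √(1 − 1/12.67²) = √(0.9937706) = 0.99688

β ≈ 0.99688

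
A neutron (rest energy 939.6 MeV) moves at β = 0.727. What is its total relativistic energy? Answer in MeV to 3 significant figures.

γ = 1/√(1 − 0.727²) = 1.4564
E = γm₀c² = 1.4564 × 939.6 MeV = 1370 MeV

E ≈ 1370 MeV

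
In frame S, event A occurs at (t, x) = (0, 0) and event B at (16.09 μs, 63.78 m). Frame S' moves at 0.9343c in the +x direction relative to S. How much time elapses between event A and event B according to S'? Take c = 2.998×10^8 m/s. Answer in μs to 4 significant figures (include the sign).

γ = 1/√(1 − 0.9343²) = 2.80515
Δt' = γ(Δt − vΔx/c²) = 2.80515 × (16.09 μs − 0.9343×63.78 m / (2.998×10^8 m/s))
= 2.80515 × (15.8912 μs) = 44.58 μs

Δt' ≈ 44.58 μs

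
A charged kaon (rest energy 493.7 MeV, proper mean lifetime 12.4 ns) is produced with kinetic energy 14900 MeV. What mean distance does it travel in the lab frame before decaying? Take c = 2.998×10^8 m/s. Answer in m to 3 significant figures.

d ≈ 116 m

γ = 1 + K/(m₀c²) = 1 + 14900/493.7 = 31.180
β = √(1 − 1/γ²) = 0.99949
Dilated lifetime: γτ₀ = 31.180 × 12.4 ns = 386.64 ns
d = βc·γτ₀ = 0.99949 × (2.998×10^8 m/s) × 3.8664×10^-7 s = 116 m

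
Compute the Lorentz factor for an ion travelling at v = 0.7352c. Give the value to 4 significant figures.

γ = 1/√(1 − β²) = 1/√(1 − 0.7352²) = 1/√(0.459481) = 1.475

γ ≈ 1.475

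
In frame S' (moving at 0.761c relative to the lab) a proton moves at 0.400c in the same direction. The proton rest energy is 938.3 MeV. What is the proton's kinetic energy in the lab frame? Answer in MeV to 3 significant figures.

u_lab = (0.400 + 0.761)/(1 + 0.400×0.761) = 0.890064
γ = 1/√(1 − 0.890064²) = 2.1938
K = (γ − 1)m₀c² = (2.1938 − 1) × 938.3 = 1.1938 × 938.3 = 1120 MeV

K ≈ 1120 MeV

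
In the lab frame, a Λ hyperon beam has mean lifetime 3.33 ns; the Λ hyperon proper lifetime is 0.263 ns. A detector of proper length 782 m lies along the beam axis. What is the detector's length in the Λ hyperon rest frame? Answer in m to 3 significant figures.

Time dilation ⇒ γ = Δt/τ₀ = 3.33/0.263 = 12.662
Length contraction: L = L₀/γ = 782/12.662 = 61.8 m

L ≈ 61.8 m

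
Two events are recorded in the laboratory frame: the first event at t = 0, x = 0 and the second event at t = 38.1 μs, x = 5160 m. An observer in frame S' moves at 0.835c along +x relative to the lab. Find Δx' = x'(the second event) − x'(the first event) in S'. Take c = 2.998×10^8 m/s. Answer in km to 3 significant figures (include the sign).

γ = 1/√(1 − 0.835²) = 1.8174
Δx' = γ(Δx − vΔt) = 1.8174 × (5160 m − 0.835×(2.998×10^8 m/s)×38.1×10^-6 s)
= 1.8174 × (-4377.7 m) = -7.96 km

Δx' ≈ -7.96 km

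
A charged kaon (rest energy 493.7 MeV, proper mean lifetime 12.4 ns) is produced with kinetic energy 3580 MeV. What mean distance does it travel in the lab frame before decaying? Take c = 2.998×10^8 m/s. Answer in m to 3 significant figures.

d ≈ 30.4 m

γ = 1 + K/(m₀c²) = 1 + 3580/493.7 = 8.2514
β = √(1 − 1/γ²) = 0.99263
Dilated lifetime: γτ₀ = 8.2514 × 12.4 ns = 102.32 ns
d = βc·γτ₀ = 0.99263 × (2.998×10^8 m/s) × 1.0232×10^-7 s = 30.4 m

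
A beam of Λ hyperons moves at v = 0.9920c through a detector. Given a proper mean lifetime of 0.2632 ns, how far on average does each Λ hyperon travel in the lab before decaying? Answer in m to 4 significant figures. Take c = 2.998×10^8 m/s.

d ≈ 0.6201 m

γ = 1/√(1 − 0.9920²) = 7.92155
Dilated lifetime: Δt = γτ₀ = 7.92155 × 0.2632 ns = 2.08495 ns
d = vΔt = 0.9920c × 2.08495 ns = 2.97402×10^8 m/s × 2.08495×10^-9 s = 0.6201 m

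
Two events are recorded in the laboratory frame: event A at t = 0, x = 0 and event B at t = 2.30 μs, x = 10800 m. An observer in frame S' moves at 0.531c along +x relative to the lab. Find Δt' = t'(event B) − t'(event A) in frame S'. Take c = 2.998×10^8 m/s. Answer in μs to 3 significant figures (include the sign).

Δt' ≈ -19.9 μs

γ = 1/√(1 − 0.531²) = 1.1801
Δt' = γ(Δt − vΔx/c²) = 1.1801 × (2.30 μs − 0.531×10800 m / (2.998×10^8 m/s))
= 1.1801 × (-16.829 μs) = -19.9 μs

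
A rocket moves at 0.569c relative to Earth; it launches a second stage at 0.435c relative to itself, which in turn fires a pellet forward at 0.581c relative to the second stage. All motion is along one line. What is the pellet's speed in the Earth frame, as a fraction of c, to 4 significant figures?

Compose boost 2: (0.435 + 0.569)/(1 + 0.435×0.569) = 1.004/1.24751 = 0.804800
Compose boost 3: (0.581 + 0.804800)/(1 + 0.581×0.804800) = 1.38580/1.46759 = 0.9443

u ≈ 0.9443c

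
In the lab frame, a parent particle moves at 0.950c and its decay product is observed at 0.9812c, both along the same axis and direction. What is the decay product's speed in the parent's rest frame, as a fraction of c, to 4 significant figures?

Inverse velocity addition: u' = (u − v)/(1 − uv/c²)
= (0.9812 − 0.950)/(1 − 0.9812×0.950) = 0.03120/0.0678600 = 0.4598

u' ≈ 0.4598c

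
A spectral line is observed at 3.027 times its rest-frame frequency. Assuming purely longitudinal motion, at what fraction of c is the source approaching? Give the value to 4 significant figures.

β ≈ 0.8032

f_obs/f_src = √((1+β)/(1−β)) = 3.027  ⇒  (1+β)/(1−β) = 9.16273
β = |1 − D²|/(1 + D²) = |1 − 9.16273|/(1 + 9.16273) = 0.8032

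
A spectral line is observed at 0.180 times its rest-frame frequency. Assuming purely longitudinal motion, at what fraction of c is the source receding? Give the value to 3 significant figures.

β ≈ 0.937

f_obs/f_src = √((1−β)/(1+β)) = 0.180  ⇒  (1−β)/(1+β) = 0.032400
β = |1 − D²|/(1 + D²) = |1 − 0.032400|/(1 + 0.032400) = 0.937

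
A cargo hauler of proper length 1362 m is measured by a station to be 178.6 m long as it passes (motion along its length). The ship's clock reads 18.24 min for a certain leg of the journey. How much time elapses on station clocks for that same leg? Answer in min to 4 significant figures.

Δt ≈ 139.1 min

Length contraction ⇒ γ = L₀/L = 1362/178.6 = 7.62598
Time dilation: Δt = γτ₀ = 7.62598 × 18.24 min = 139.1 min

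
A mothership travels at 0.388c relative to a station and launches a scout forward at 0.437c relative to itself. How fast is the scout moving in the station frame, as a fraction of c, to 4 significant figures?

Compose boost 2: (0.437 + 0.388)/(1 + 0.437×0.388) = 0.8250/1.16956 = 0.7054

u ≈ 0.7054c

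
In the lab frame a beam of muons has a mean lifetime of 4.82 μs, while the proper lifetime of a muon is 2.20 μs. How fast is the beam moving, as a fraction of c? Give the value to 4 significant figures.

β ≈ 0.8898

γ = Δt/τ₀ = 4.82/2.20 = 2.19091
β = √(1 − 1/γ²) = √(1 − 1/2.19091²) = 0.8898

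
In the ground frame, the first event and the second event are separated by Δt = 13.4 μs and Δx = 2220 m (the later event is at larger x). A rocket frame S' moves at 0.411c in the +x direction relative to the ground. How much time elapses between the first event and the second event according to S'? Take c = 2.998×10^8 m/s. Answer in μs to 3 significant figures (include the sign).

Δt' ≈ 11.4 μs

γ = 1/√(1 − 0.411²) = 1.0969
Δt' = γ(Δt − vΔx/c²) = 1.0969 × (13.4 μs − 0.411×2220 m / (2.998×10^8 m/s))
= 1.0969 × (10.357 μs) = 11.4 μs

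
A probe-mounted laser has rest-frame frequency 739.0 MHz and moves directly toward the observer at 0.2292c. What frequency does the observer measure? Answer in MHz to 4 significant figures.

f_obs ≈ 933.2 MHz

Relativistic Doppler: f_obs = f_src √((1+β)/(1−β))
= 739.0 × √(1.22920/0.770800) = 739.0 × 1.26282 = 933.2 MHz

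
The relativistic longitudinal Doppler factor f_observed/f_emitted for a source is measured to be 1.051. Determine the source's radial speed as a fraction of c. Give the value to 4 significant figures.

β ≈ 0.04970

f_obs/f_src = √((1+β)/(1−β)) = 1.051  ⇒  (1+β)/(1−β) = 1.10460
β = |1 − D²|/(1 + D²) = |1 − 1.10460|/(1 + 1.10460) = 0.04970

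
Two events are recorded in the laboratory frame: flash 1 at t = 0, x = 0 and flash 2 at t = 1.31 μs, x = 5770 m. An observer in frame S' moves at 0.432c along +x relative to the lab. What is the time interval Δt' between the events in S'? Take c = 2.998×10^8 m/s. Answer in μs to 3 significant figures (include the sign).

Δt' ≈ -7.77 μs

γ = 1/√(1 − 0.432²) = 1.1088
Δt' = γ(Δt − vΔx/c²) = 1.1088 × (1.31 μs − 0.432×5770 m / (2.998×10^8 m/s))
= 1.1088 × (-7.0043 μs) = -7.77 μs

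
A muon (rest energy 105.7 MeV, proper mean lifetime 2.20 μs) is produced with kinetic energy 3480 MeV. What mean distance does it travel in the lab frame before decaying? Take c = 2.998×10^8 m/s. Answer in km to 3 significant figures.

d ≈ 22.4 km

γ = 1 + K/(m₀c²) = 1 + 3480/105.7 = 33.923
β = √(1 − 1/γ²) = 0.99957
Dilated lifetime: γτ₀ = 33.923 × 2.20 μs = 74.631 μs
d = βc·γτ₀ = 0.99957 × (2.998×10^8 m/s) × 7.4631×10^-5 s = 22.4 km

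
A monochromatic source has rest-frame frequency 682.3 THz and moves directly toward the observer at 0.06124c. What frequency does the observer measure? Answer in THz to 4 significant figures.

f_obs ≈ 725.4 THz

Relativistic Doppler: f_obs = f_src √((1+β)/(1−β))
= 682.3 × √(1.06124/0.938760) = 682.3 × 1.06324 = 725.4 THz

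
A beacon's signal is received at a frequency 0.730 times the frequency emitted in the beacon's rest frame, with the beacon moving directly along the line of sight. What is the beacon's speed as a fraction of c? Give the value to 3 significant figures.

β ≈ 0.305

f_obs/f_src = √((1−β)/(1+β)) = 0.730  ⇒  (1−β)/(1+β) = 0.53290
β = |1 − D²|/(1 + D²) = |1 − 0.53290|/(1 + 0.53290) = 0.305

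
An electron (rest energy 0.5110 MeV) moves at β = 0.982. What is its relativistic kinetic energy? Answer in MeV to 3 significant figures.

γ = 1/√(1 − 0.982²) = 5.2943
K = (γ − 1)m₀c² = (5.2943 − 1) × 0.5110 MeV = 4.2943 × 0.5110 MeV = 2.19 MeV

K ≈ 2.19 MeV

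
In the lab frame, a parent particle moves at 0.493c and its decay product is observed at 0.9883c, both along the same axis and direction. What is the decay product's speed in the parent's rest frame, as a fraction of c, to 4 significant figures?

u' ≈ 0.9659c

Inverse velocity addition: u' = (u − v)/(1 − uv/c²)
= (0.9883 − 0.493)/(1 − 0.9883×0.493) = 0.4953/0.512768 = 0.9659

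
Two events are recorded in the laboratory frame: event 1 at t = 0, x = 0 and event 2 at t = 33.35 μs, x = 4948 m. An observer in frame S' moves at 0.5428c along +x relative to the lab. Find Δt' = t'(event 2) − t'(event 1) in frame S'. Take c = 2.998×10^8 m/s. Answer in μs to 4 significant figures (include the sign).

γ = 1/√(1 − 0.5428²) = 1.19067
Δt' = γ(Δt − vΔx/c²) = 1.19067 × (33.35 μs − 0.5428×4948 m / (2.998×10^8 m/s))
= 1.19067 × (24.3914 μs) = 29.04 μs

Δt' ≈ 29.04 μs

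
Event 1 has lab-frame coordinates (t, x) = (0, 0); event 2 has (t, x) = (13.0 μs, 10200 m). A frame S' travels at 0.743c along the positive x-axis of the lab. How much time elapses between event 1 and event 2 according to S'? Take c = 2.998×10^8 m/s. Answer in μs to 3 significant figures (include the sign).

Δt' ≈ -18.3 μs

γ = 1/√(1 − 0.743²) = 1.4941
Δt' = γ(Δt − vΔx/c²) = 1.4941 × (13.0 μs − 0.743×10200 m / (2.998×10^8 m/s))
= 1.4941 × (-12.279 μs) = -18.3 μs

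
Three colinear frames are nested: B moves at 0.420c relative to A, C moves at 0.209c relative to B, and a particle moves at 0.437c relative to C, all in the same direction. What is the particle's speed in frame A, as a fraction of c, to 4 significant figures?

u ≈ 0.8104c

Compose boost 2: (0.209 + 0.420)/(1 + 0.209×0.420) = 0.6290/1.08778 = 0.578242
Compose boost 3: (0.437 + 0.578242)/(1 + 0.437×0.578242) = 1.01524/1.25269 = 0.8104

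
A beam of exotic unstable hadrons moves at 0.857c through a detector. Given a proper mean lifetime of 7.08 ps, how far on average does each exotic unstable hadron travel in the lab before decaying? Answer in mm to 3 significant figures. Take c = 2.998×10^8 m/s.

d ≈ 3.53 mm

γ = 1/√(1 − 0.857²) = 1.9406
Dilated lifetime: Δt = γτ₀ = 1.9406 × 7.08 ps = 13.739 ps
d = vΔt = 0.857c × 13.739 ps = 2.5693×10^8 m/s × 1.3739×10^-11 s = 3.53 mm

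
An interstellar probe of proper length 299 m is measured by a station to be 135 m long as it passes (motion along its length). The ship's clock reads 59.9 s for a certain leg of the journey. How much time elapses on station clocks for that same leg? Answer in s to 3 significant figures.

Length contraction ⇒ γ = L₀/L = 299/135 = 2.2148
Time dilation: Δt = γτ₀ = 2.2148 × 59.9 s = 133 s

Δt ≈ 133 s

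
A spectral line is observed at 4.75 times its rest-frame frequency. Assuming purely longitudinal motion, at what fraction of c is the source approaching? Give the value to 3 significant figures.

f_obs/f_src = √((1+β)/(1−β)) = 4.75  ⇒  (1+β)/(1−β) = 22.562
β = |1 − D²|/(1 + D²) = |1 − 22.562|/(1 + 22.562) = 0.915

β ≈ 0.915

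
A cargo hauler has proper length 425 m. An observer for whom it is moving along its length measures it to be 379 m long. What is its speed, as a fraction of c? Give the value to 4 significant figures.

γ = L₀/L = 425/379 = 1.12137
β = √(1 − 1/γ²) = 0.4525

β ≈ 0.4525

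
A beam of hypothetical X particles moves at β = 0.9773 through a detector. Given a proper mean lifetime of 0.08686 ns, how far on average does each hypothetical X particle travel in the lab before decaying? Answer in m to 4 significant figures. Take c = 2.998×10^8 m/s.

d ≈ 0.1201 m

γ = 1/√(1 − 0.9773²) = 4.72010
Dilated lifetime: Δt = γτ₀ = 4.72010 × 0.08686 ns = 0.409987 ns
d = vΔt = 0.9773c × 0.409987 ns = 2.92995×10^8 m/s × 4.09987×10^-10 s = 0.1201 m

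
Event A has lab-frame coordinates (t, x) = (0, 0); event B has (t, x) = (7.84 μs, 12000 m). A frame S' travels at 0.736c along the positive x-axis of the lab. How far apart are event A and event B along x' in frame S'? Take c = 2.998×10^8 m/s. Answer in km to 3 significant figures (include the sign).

Δx' ≈ 15.2 km

γ = 1/√(1 − 0.736²) = 1.4771
Δx' = γ(Δx − vΔt) = 1.4771 × (12000 m − 0.736×(2.998×10^8 m/s)×7.84×10^-6 s)
= 1.4771 × (10270 m) = 15.2 km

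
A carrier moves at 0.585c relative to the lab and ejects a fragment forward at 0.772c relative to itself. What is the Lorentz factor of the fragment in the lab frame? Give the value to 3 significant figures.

u_lab = (0.772 + 0.585)/(1 + 0.772×0.585) = 1.357/1.45162 = 0.934818
γ = 1/√(1 − 0.934818²) = 2.82

γ ≈ 2.82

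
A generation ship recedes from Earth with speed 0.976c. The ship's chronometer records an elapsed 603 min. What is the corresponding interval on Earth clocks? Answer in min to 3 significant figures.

γ = 1/√(1 − 0.976²) = 4.5920
Time dilation: Δt = γτ₀ = 4.5920 × 603 min = 2770 min

Δt ≈ 2770 min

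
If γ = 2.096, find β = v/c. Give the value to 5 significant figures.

β = √(1 − 1/γ²) = √(1 − 1/2.096²) = √(0.7723763) = 0.87885

β ≈ 0.87885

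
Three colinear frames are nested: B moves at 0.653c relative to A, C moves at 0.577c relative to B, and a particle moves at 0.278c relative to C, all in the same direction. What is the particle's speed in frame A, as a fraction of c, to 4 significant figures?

u ≈ 0.9383c

Compose boost 2: (0.577 + 0.653)/(1 + 0.577×0.653) = 1.230/1.37678 = 0.893388
Compose boost 3: (0.278 + 0.893388)/(1 + 0.278×0.893388) = 1.17139/1.24836 = 0.9383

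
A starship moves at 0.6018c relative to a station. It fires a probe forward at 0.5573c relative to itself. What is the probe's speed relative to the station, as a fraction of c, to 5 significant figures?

Relativistic velocity addition: u = (u' + v)/(1 + u'v/c²)
= (0.5573 + 0.6018)/(1 + 0.5573×0.6018) = 1.1591/1.335383 = 0.86799

u ≈ 0.86799c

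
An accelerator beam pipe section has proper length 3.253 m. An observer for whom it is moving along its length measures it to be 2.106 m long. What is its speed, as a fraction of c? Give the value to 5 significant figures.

β ≈ 0.76215

γ = L₀/L = 3.253/2.106 = 1.544634
β = √(1 − 1/γ²) = 0.76215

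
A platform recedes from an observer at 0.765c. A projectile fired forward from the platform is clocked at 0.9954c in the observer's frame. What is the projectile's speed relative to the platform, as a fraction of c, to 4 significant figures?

Inverse velocity addition: u' = (u − v)/(1 − uv/c²)
= (0.9954 − 0.765)/(1 − 0.9954×0.765) = 0.2304/0.238519 = 0.9660

u' ≈ 0.9660c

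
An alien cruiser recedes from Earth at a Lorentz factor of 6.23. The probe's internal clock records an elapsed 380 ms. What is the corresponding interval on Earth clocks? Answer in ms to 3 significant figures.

γ = 6.23 (given)
Time dilation: Δt = γτ₀ = 6.23 × 380 ms = 2370 ms

Δt ≈ 2370 ms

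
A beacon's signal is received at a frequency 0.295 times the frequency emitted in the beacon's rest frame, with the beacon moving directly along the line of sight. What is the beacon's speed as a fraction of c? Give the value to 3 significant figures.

f_obs/f_src = √((1−β)/(1+β)) = 0.295  ⇒  (1−β)/(1+β) = 0.087025
β = |1 − D²|/(1 + D²) = |1 − 0.087025|/(1 + 0.087025) = 0.840

β ≈ 0.840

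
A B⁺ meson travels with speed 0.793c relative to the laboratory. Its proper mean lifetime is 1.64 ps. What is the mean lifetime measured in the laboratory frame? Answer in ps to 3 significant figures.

Δt ≈ 2.69 ps

γ = 1/√(1 − 0.793²) = 1.6414
Time dilation: Δt = γτ₀ = 1.6414 × 1.64 ps = 2.69 ps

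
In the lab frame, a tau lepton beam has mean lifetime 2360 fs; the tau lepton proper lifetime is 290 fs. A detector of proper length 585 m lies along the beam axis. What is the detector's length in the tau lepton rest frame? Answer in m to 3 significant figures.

Time dilation ⇒ γ = Δt/τ₀ = 2360/290 = 8.1379
Length contraction: L = L₀/γ = 585/8.1379 = 71.9 m

L ≈ 71.9 m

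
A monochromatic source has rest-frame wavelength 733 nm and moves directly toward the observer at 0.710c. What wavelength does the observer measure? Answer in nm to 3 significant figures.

Relativistic Doppler: λ_obs = λ_src √((1−β)/(1+β))
= 733 × √(0.29000/1.7100) = 733 × 0.41181 = 302 nm

λ_obs ≈ 302 nm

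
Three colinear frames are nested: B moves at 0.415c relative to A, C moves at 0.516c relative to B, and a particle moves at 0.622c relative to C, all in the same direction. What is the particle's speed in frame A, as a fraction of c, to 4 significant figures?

u ≈ 0.9403c

Compose boost 2: (0.516 + 0.415)/(1 + 0.516×0.415) = 0.9310/1.21414 = 0.766798
Compose boost 3: (0.622 + 0.766798)/(1 + 0.622×0.766798) = 1.38880/1.47695 = 0.9403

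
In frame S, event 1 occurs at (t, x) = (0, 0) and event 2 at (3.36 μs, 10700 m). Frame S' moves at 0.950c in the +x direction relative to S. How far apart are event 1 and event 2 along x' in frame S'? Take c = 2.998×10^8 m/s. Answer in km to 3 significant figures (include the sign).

γ = 1/√(1 − 0.950²) = 3.2026
Δx' = γ(Δx − vΔt) = 3.2026 × (10700 m − 0.950×(2.998×10^8 m/s)×3.36×10^-6 s)
= 3.2026 × (9743.0 m) = 31.2 km

Δx' ≈ 31.2 km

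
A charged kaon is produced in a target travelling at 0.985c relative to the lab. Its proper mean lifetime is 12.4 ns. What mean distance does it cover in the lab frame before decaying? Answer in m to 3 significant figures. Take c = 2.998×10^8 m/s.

γ = 1/√(1 − 0.985²) = 5.7953
Dilated lifetime: Δt = γτ₀ = 5.7953 × 12.4 ns = 71.861 ns
d = vΔt = 0.985c × 71.861 ns = 2.9530×10^8 m/s × 7.1861×10^-8 s = 21.2 m

d ≈ 21.2 m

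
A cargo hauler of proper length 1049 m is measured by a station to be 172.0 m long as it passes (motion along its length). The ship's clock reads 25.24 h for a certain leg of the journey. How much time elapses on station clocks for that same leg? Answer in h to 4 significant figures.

Δt ≈ 153.9 h

Length contraction ⇒ γ = L₀/L = 1049/172.0 = 6.09884
Time dilation: Δt = γτ₀ = 6.09884 × 25.24 h = 153.9 h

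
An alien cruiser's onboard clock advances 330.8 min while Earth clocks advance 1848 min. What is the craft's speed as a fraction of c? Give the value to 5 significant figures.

γ = Δt/τ₀ = 1848/330.8 = 5.586457
β = √(1 − 1/γ²) = √(1 − 1/5.586457²) = 0.98385

β ≈ 0.98385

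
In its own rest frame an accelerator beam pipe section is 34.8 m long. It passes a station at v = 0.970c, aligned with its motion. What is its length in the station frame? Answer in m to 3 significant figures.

L ≈ 8.46 m

γ = 1/√(1 − 0.970²) = 4.1135
Length contraction: L = L₀/γ = 34.8/4.1135 = 8.46 m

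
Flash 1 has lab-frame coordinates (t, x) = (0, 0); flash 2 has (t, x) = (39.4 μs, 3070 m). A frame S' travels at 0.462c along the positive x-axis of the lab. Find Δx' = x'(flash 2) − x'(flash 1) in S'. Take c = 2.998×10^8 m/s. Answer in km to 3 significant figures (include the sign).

Δx' ≈ -2.69 km

γ = 1/√(1 − 0.462²) = 1.1275
Δx' = γ(Δx − vΔt) = 1.1275 × (3070 m − 0.462×(2.998×10^8 m/s)×39.4×10^-6 s)
= 1.1275 × (-2387.2 m) = -2.69 km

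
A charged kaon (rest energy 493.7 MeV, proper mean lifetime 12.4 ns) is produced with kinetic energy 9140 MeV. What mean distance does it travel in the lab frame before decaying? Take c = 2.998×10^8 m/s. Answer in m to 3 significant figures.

d ≈ 72.4 m

γ = 1 + K/(m₀c²) = 1 + 9140/493.7 = 19.513
β = √(1 − 1/γ²) = 0.99869
Dilated lifetime: γτ₀ = 19.513 × 12.4 ns = 241.96 ns
d = βc·γτ₀ = 0.99869 × (2.998×10^8 m/s) × 2.4196×10^-7 s = 72.4 m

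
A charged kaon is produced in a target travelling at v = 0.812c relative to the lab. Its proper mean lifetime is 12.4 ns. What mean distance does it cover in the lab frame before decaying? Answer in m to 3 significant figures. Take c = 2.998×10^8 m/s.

d ≈ 5.17 m

γ = 1/√(1 − 0.812²) = 1.7133
Dilated lifetime: Δt = γτ₀ = 1.7133 × 12.4 ns = 21.245 ns
d = vΔt = 0.812c × 21.245 ns = 2.4344×10^8 m/s × 2.1245×10^-8 s = 5.17 m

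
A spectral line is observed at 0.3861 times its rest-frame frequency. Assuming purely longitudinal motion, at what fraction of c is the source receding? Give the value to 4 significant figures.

β ≈ 0.7405

f_obs/f_src = √((1−β)/(1+β)) = 0.3861  ⇒  (1−β)/(1+β) = 0.149073
β = |1 − D²|/(1 + D²) = |1 − 0.149073|/(1 + 0.149073) = 0.7405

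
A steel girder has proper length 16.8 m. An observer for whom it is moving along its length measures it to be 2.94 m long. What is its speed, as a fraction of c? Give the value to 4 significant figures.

β ≈ 0.9846

γ = L₀/L = 16.8/2.94 = 5.71429
β = √(1 − 1/γ²) = 0.9846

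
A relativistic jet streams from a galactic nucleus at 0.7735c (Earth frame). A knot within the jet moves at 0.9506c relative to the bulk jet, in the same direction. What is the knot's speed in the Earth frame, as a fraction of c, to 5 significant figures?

u ≈ 0.99355c

Relativistic velocity addition: u = (u' + v)/(1 + u'v/c²)
= (0.9506 + 0.7735)/(1 + 0.9506×0.7735) = 1.7241/1.735289 = 0.99355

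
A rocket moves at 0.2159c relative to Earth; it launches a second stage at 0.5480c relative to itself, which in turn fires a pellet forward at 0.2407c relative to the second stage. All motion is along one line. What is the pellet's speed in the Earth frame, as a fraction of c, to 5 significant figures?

Compose boost 2: (0.5480 + 0.2159)/(1 + 0.5480×0.2159) = 0.76390/1.118313 = 0.6830823
Compose boost 3: (0.2407 + 0.6830823)/(1 + 0.2407×0.6830823) = 0.9237823/1.164418 = 0.79334

u ≈ 0.79334c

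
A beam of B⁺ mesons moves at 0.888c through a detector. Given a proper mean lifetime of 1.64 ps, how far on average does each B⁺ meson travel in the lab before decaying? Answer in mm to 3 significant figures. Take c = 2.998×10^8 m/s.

d ≈ 0.949 mm

γ = 1/√(1 − 0.888²) = 2.1747
Dilated lifetime: Δt = γτ₀ = 2.1747 × 1.64 ps = 3.5664 ps
d = vΔt = 0.888c × 3.5664 ps = 2.6622×10^8 m/s × 3.5664×10^-12 s = 0.949 mm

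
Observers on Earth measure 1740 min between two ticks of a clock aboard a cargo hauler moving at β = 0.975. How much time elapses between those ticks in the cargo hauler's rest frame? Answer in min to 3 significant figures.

γ = 1/√(1 − 0.975²) = 4.5004
Proper time: τ₀ = Δt/γ = 1740/4.5004 = 387 min

τ₀ ≈ 387 min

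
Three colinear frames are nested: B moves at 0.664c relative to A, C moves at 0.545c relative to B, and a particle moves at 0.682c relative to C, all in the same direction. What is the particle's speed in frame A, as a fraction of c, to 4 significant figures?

u ≈ 0.9778c

Compose boost 2: (0.545 + 0.664)/(1 + 0.545×0.664) = 1.209/1.36188 = 0.887743
Compose boost 3: (0.682 + 0.887743)/(1 + 0.682×0.887743) = 1.56974/1.60544 = 0.9778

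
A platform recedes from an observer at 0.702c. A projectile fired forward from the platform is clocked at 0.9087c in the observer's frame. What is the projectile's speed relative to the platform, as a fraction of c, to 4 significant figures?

u' ≈ 0.5708c

Inverse velocity addition: u' = (u − v)/(1 − uv/c²)
= (0.9087 − 0.702)/(1 − 0.9087×0.702) = 0.2067/0.362093 = 0.5708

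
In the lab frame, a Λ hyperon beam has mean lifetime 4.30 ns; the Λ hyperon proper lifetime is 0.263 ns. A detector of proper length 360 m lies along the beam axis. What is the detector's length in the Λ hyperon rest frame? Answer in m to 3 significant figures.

L ≈ 22.0 m

Time dilation ⇒ γ = Δt/τ₀ = 4.30/0.263 = 16.350
Length contraction: L = L₀/γ = 360/16.350 = 22.0 m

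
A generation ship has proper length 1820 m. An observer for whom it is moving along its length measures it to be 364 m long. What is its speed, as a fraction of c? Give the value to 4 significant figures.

β ≈ 0.9798

γ = L₀/L = 1820/364 = 5.00000
β = √(1 − 1/γ²) = 0.9798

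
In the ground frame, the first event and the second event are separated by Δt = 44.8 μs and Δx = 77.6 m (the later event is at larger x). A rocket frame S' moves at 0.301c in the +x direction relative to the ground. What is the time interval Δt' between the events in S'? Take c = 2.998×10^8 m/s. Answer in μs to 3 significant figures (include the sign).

Δt' ≈ 46.9 μs

γ = 1/√(1 − 0.301²) = 1.0486
Δt' = γ(Δt − vΔx/c²) = 1.0486 × (44.8 μs − 0.301×77.6 m / (2.998×10^8 m/s))
= 1.0486 × (44.722 μs) = 46.9 μs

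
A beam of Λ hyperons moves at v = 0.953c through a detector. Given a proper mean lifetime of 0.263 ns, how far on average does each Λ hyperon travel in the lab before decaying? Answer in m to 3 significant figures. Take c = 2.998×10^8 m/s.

d ≈ 0.248 m

γ = 1/√(1 − 0.953²) = 3.3007
Dilated lifetime: Δt = γτ₀ = 3.3007 × 0.263 ns = 0.86807 ns
d = vΔt = 0.953c × 0.86807 ns = 2.8571×10^8 m/s × 8.6807×10^-10 s = 0.248 m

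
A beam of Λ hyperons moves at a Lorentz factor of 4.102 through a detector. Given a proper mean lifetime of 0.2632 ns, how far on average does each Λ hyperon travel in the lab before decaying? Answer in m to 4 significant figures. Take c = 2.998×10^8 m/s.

β = √(1 − 1/γ²) = √(1 − 1/4.102²) = 0.969830
Dilated lifetime: Δt = γτ₀ = 4.102 × 0.2632 ns = 1.07965 ns
d = vΔt = 0.969830c × 1.07965 ns = 2.90755×10^8 m/s × 1.07965×10^-9 s = 0.3139 m

d ≈ 0.3139 m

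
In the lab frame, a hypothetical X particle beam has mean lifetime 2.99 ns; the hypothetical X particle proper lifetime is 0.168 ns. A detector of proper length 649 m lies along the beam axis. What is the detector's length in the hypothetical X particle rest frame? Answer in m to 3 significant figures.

Time dilation ⇒ γ = Δt/τ₀ = 2.99/0.168 = 17.798
Length contraction: L = L₀/γ = 649/17.798 = 36.5 m

L ≈ 36.5 m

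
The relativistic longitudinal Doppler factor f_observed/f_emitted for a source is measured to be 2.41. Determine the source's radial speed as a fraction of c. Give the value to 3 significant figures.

f_obs/f_src = √((1+β)/(1−β)) = 2.41  ⇒  (1+β)/(1−β) = 5.8081
β = |1 − D²|/(1 + D²) = |1 − 5.8081|/(1 + 5.8081) = 0.706

β ≈ 0.706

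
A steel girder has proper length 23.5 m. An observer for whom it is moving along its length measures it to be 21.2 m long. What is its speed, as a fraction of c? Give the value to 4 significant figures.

β ≈ 0.4315

γ = L₀/L = 23.5/21.2 = 1.10849
β = √(1 − 1/γ²) = 0.4315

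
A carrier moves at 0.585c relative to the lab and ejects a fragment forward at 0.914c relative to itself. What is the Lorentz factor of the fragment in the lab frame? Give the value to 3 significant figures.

u_lab = (0.914 + 0.585)/(1 + 0.914×0.585) = 1.499/1.53469 = 0.976744
γ = 1/√(1 − 0.976744²) = 4.66

γ ≈ 4.66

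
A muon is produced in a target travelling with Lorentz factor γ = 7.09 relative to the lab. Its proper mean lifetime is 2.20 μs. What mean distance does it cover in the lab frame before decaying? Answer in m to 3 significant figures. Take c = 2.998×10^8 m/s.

β = √(1 − 1/γ²) = √(1 − 1/7.09²) = 0.99000
Dilated lifetime: Δt = γτ₀ = 7.09 × 2.20 μs = 15.598 μs
d = vΔt = 0.99000c × 15.598 μs = 2.9680×10^8 m/s × 1.5598×10^-5 s = 4630 m

d ≈ 4630 m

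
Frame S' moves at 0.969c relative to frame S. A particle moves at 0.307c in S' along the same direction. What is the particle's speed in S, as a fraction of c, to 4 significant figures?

u ≈ 0.9834c

Relativistic velocity addition: u = (u' + v)/(1 + u'v/c²)
= (0.307 + 0.969)/(1 + 0.307×0.969) = 1.276/1.29748 = 0.9834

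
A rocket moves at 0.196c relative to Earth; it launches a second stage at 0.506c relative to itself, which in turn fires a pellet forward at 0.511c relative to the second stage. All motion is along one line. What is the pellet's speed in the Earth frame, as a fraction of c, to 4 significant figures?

u ≈ 0.8668c

Compose boost 2: (0.506 + 0.196)/(1 + 0.506×0.196) = 0.7020/1.09918 = 0.638660
Compose boost 3: (0.511 + 0.638660)/(1 + 0.511×0.638660) = 1.14966/1.32636 = 0.8668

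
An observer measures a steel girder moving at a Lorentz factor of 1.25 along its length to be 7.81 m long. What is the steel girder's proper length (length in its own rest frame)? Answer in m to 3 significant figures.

L₀ ≈ 9.76 m

γ = 1.25 (given)
L₀ = γL = 1.25 × 7.81 = 9.76 m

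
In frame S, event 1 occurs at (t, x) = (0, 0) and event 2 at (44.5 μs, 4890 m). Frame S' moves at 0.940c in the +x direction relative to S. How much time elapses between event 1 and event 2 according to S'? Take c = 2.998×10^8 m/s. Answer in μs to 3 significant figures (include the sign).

γ = 1/√(1 − 0.940²) = 2.9311
Δt' = γ(Δt − vΔx/c²) = 2.9311 × (44.5 μs − 0.940×4890 m / (2.998×10^8 m/s))
= 2.9311 × (29.168 μs) = 85.5 μs

Δt' ≈ 85.5 μs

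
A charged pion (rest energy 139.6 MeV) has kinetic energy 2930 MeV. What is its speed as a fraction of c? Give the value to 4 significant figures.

γ = 1 + K/(m₀c²) = 1 + 2930/139.6 = 21.9885
β = √(1 − 1/γ²) = 0.9990

β ≈ 0.9990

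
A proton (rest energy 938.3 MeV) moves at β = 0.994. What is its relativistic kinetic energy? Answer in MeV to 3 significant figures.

γ = 1/√(1 − 0.994²) = 9.1424
K = (γ − 1)m₀c² = (9.1424 − 1) × 938.3 MeV = 8.1424 × 938.3 MeV = 7640 MeV

K ≈ 7640 MeV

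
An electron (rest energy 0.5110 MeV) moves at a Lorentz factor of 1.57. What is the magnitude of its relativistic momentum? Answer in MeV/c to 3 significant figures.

β = √(1 − 1/γ²) = √(1 − 1/1.57²) = 0.77091
p = γβm₀c = 1.57 × 0.77091 × 0.5110 MeV/c = 0.618 MeV/c

p ≈ 0.618 MeV/c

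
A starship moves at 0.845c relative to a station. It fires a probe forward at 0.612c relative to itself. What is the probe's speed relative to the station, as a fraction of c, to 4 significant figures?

Relativistic velocity addition: u = (u' + v)/(1 + u'v/c²)
= (0.612 + 0.845)/(1 + 0.612×0.845) = 1.457/1.51714 = 0.9604

u ≈ 0.9604c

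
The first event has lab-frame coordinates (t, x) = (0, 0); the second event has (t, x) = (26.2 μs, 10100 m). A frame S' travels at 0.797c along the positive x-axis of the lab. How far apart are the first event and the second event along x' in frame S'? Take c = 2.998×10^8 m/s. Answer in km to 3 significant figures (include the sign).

γ = 1/√(1 − 0.797²) = 1.6557
Δx' = γ(Δx − vΔt) = 1.6557 × (10100 m − 0.797×(2.998×10^8 m/s)×26.2×10^-6 s)
= 1.6557 × (3839.8 m) = 6.36 km

Δx' ≈ 6.36 km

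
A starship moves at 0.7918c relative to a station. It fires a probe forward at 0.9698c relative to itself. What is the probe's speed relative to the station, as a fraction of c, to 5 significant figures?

u ≈ 0.99644c

Relativistic velocity addition: u = (u' + v)/(1 + u'v/c²)
= (0.9698 + 0.7918)/(1 + 0.9698×0.7918) = 1.7616/1.767888 = 0.99644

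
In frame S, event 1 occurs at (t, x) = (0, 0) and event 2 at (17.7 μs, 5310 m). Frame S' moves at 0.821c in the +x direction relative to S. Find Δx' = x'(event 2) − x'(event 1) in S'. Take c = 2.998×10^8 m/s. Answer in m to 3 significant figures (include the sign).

γ = 1/√(1 − 0.821²) = 1.7515
Δx' = γ(Δx − vΔt) = 1.7515 × (5310 m − 0.821×(2.998×10^8 m/s)×17.7×10^-6 s)
= 1.7515 × (953.40 m) = 1670 m

Δx' ≈ 1670 m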